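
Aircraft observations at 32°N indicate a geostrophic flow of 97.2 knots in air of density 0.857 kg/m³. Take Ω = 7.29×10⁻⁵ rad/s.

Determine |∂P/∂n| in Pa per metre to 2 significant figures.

Coriolis parameter at 32°N:
f = 2Ω sin φ = 2 × 7.29×10⁻⁵ × sin 32° = 7.73×10⁻⁵ s⁻¹
Wind speed in SI: 97.2 knots = 50.0 m/s
Geostrophic balance rearranged: |∂P/∂n| = f ρ V_g
|∂P/∂n| = 7.73×10⁻⁵ × 0.857 × 50.0 = 3.31×10⁻³ Pa/m

3.3×10⁻³ Pa/m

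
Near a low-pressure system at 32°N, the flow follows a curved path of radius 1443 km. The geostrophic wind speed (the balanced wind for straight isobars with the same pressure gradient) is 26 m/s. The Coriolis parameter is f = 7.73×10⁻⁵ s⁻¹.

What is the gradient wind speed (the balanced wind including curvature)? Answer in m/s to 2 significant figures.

Around a low, centrifugal force acts outward with Coriolis, so pressure-gradient force balances both:
(1/ρ)|∂P/∂n| = fV + V²/R  →  V² + fR·V − fR·V_g = 0
With fR = 7.73×10⁻⁵ × 1443×10³ m = 112 m/s:
V = [−fR + √((fR)² + 4 fR V_g)]/2 = [−112 + √(112² + 4×112×26)]/2 = 21.8 m/s
Subgeostrophic (V < V_g = 26 m/s), as expected around a low.

22 m/s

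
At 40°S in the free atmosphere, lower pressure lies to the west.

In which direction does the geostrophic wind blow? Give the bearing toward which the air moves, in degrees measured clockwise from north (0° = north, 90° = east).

The pressure-gradient force points toward the west (bearing 270°).
Geostrophic balance: in the Southern Hemisphere the Coriolis force deflects motion to the left, so the geostrophic wind blows 90° to the left of the pressure-gradient force (low pressure on the right).
Rotating 270° by 90° counterclockwise gives 180° — the wind blows toward the south.

180°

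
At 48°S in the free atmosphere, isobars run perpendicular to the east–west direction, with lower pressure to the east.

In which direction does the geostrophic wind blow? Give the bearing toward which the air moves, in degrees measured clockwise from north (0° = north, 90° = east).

000°

The pressure-gradient force points toward the east (bearing 090°).
Geostrophic balance: in the Southern Hemisphere the Coriolis force deflects motion to the left, so the geostrophic wind blows 90° to the left of the pressure-gradient force (low pressure on the right).
Rotating 090° by 90° counterclockwise gives 000° — the wind blows toward the north.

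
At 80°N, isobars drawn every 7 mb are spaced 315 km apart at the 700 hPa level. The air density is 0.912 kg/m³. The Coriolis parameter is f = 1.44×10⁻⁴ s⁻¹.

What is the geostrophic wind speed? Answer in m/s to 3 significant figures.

Pressure gradient: |∂P/∂n| = 700 Pa / 315000 m = 2.22×10⁻³ Pa/m
Geostrophic balance (pressure-gradient force = Coriolis force):
V_g = (1/(fρ)) |∂P/∂n| = 2.22×10⁻³ / (1.44×10⁻⁴ × 0.912) = 16.9 m/s

16.9 m/s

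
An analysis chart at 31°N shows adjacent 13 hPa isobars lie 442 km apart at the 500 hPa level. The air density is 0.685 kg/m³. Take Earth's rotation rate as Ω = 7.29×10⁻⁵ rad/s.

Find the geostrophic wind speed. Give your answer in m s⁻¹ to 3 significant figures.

Coriolis parameter at 31°N:
f = 2Ω sin φ = 2 × 7.29×10⁻⁵ × sin 31° = 7.51×10⁻⁵ s⁻¹
Pressure gradient: |∂P/∂n| = 1300 Pa / 442000 m = 2.94×10⁻³ Pa/m
Geostrophic balance (pressure-gradient force = Coriolis force):
V_g = (1/(fρ)) |∂P/∂n| = 2.94×10⁻³ / (7.51×10⁻⁵ × 0.685) = 57.2 m/s

57.2 m s⁻¹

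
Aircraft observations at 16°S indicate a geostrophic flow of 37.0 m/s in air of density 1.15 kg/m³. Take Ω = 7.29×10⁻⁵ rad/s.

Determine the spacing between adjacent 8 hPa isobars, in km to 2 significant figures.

470 km

Coriolis parameter at 16°S:
f = 2Ω sin φ = 2 × 7.29×10⁻⁵ × sin 16° = 4.02×10⁻⁵ s⁻¹
Geostrophic balance rearranged: |∂P/∂n| = f ρ V_g
|∂P/∂n| = 4.02×10⁻⁵ × 1.15 × 37.0 = 1.71×10⁻³ Pa/m
Isobar spacing: Δn = ΔP/|∂P/∂n| = 800 Pa / 1.71×10⁻³ Pa/m = 467837 m ≈ 470 km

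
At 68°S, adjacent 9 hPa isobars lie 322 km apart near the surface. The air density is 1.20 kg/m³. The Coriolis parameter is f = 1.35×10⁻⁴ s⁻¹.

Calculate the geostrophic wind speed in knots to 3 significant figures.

Pressure gradient: |∂P/∂n| = 900 Pa / 322000 m = 2.80×10⁻³ Pa/m
Geostrophic balance (pressure-gradient force = Coriolis force):
V_g = (1/(fρ)) |∂P/∂n| = 2.80×10⁻³ / (1.35×10⁻⁴ × 1.20) = 17.3 m/s
Converting: 17.3 m/s × 1.944 = 33.5 knots

33.5 knots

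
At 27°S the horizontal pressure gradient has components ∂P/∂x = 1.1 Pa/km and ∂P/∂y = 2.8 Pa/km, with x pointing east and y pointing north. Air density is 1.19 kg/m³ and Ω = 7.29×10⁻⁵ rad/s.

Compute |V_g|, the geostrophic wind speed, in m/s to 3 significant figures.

38.2 m/s

Coriolis parameter at 27°S:
f = 2Ω sin φ = 2 × 7.29×10⁻⁵ × sin 27° = 6.62×10⁻⁵ s⁻¹
In the Southern Hemisphere f is negative: f = −6.62×10⁻⁵ s⁻¹.
Component geostrophic relations (x east, y north):
u_g = −(1/(fρ)) ∂P/∂y,  v_g = (1/(fρ)) ∂P/∂x
u_g = −(2.8×10⁻³)/(−6.62×10⁻⁵ × 1.19) = 35.5 m/s;  v_g = (1.1×10⁻³)/(−6.62×10⁻⁵ × 1.19) = −14.0 m/s
|V_g| = √(u_g² + v_g²) = 38.2 m/s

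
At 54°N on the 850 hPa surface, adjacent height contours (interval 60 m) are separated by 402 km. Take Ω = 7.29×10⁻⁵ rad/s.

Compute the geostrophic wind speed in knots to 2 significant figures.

24 knots

Coriolis parameter at 54°N:
f = 2Ω sin φ = 2 × 7.29×10⁻⁵ × sin 54° = 1.18×10⁻⁴ s⁻¹
Height gradient: |∂Z/∂n| = 60 m / 402000 m = 1.49×10⁻⁴
On a pressure surface, geostrophic balance gives V_g = (g/f)|∂Z/∂n|:
V_g = 9.81 × 1.49×10⁻⁴ / 1.18×10⁻⁴ = 12.4 m/s
Converting: 12.4 m/s × 1.944 = 24 knots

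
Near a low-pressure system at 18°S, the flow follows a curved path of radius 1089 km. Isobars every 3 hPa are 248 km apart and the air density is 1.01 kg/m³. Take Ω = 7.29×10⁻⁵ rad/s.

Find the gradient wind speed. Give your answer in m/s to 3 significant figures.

Coriolis parameter at 18°S:
f = 2Ω sin φ = 2 × 7.29×10⁻⁵ × sin 18° = 4.51×10⁻⁵ s⁻¹
Pressure gradient: |∂P/∂n| = 300 Pa / 248000 m = 1.21×10⁻³ Pa/m
Geostrophic speed: V_g = |∂P/∂n|/(fρ) = 1.21×10⁻³/(4.51×10⁻⁵ × 1.01) = 26.6 m/s
Around a low, centrifugal force acts outward with Coriolis, so pressure-gradient force balances both:
(1/ρ)|∂P/∂n| = fV + V²/R  →  V² + fR·V − fR·V_g = 0
With fR = 4.51×10⁻⁵ × 1089×10³ m = 49.1 m/s:
V = [−fR + √((fR)² + 4 fR V_g)]/2 = [−49.1 + √(49.1² + 4×49.1×26.6)]/2 = 19.1 m/s
Subgeostrophic (V < V_g = 26.6 m/s), as expected around a low.

19.1 m/s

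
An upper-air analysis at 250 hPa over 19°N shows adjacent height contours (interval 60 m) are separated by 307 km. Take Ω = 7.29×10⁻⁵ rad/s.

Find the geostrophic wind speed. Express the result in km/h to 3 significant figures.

Coriolis parameter at 19°N:
f = 2Ω sin φ = 2 × 7.29×10⁻⁵ × sin 19° = 4.75×10⁻⁵ s⁻¹
Height gradient: |∂Z/∂n| = 60 m / 307000 m = 1.95×10⁻⁴
On a pressure surface, geostrophic balance gives V_g = (g/f)|∂Z/∂n|:
V_g = 9.81 × 1.95×10⁻⁴ / 4.75×10⁻⁵ = 40.4 m/s
Converting: 40.4 m/s × 3.6 = 145 km/h

145 km/h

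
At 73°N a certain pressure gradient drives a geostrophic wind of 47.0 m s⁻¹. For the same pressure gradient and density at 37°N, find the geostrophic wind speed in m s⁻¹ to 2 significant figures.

With the same pressure gradient and density, V_g ∝ 1/f ∝ 1/sin φ.
V₂ = V₁ · sin φ₁ / sin φ₂ = 47.0 × sin 73° / sin 37°
V₂ = 47.0 × 0.9563/0.6018 = 75 m s⁻¹

75 m s⁻¹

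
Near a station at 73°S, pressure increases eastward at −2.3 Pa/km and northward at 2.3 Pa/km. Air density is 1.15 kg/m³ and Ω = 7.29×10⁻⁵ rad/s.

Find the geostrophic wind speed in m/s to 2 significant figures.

20 m/s

Coriolis parameter at 73°S:
f = 2Ω sin φ = 2 × 7.29×10⁻⁵ × sin 73° = 1.39×10⁻⁴ s⁻¹
In the Southern Hemisphere f is negative: f = −1.39×10⁻⁴ s⁻¹.
Component geostrophic relations (x east, y north):
u_g = −(1/(fρ)) ∂P/∂y,  v_g = (1/(fρ)) ∂P/∂x
u_g = −(2.3×10⁻³)/(−1.39×10⁻⁴ × 1.15) = 14.3 m/s;  v_g = (−2.3×10⁻³)/(−1.39×10⁻⁴ × 1.15) = 14.3 m/s
|V_g| = √(u_g² + v_g²) = 20.3 m/s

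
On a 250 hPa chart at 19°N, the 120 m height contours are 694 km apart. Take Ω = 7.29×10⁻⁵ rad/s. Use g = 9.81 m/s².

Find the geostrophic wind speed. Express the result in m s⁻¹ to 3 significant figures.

35.7 m s⁻¹

Coriolis parameter at 19°N:
f = 2Ω sin φ = 2 × 7.29×10⁻⁵ × sin 19° = 4.75×10⁻⁵ s⁻¹
Height gradient: |∂Z/∂n| = 120 m / 694000 m = 1.73×10⁻⁴
On a pressure surface, geostrophic balance gives V_g = (g/f)|∂Z/∂n|:
V_g = 9.81 × 1.73×10⁻⁴ / 4.75×10⁻⁵ = 35.7 m/s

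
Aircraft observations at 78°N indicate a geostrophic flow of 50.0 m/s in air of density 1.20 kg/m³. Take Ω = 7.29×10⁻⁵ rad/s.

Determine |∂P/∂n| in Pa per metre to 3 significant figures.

Coriolis parameter at 78°N:
f = 2Ω sin φ = 2 × 7.29×10⁻⁵ × sin 78° = 1.43×10⁻⁴ s⁻¹
Geostrophic balance rearranged: |∂P/∂n| = f ρ V_g
|∂P/∂n| = 1.43×10⁻⁴ × 1.20 × 50.0 = 8.56×10⁻³ Pa/m

8.56×10⁻³ Pa/m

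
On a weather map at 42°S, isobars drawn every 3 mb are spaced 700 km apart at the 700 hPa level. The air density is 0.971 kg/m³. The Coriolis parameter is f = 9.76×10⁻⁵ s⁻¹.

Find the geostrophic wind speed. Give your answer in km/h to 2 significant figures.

Pressure gradient: |∂P/∂n| = 300 Pa / 700000 m = 4.29×10⁻⁴ Pa/m
Geostrophic balance (pressure-gradient force = Coriolis force):
V_g = (1/(fρ)) |∂P/∂n| = 4.29×10⁻⁴ / (9.76×10⁻⁵ × 0.971) = 4.52 m/s
Converting: 4.52 m/s × 3.6 = 16 km/h

16 km/h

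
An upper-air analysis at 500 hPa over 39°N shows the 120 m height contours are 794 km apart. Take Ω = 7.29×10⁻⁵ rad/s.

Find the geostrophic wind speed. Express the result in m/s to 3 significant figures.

Coriolis parameter at 39°N:
f = 2Ω sin φ = 2 × 7.29×10⁻⁵ × sin 39° = 9.18×10⁻⁵ s⁻¹
Height gradient: |∂Z/∂n| = 120 m / 794000 m = 1.51×10⁻⁴
On a pressure surface, geostrophic balance gives V_g = (g/f)|∂Z/∂n|:
V_g = 9.81 × 1.51×10⁻⁴ / 9.18×10⁻⁵ = 16.2 m/s

16.2 m/s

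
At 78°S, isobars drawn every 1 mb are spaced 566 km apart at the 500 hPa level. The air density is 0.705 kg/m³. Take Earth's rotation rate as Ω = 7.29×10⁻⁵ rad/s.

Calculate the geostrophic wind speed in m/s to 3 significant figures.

1.76 m/s

Coriolis parameter at 78°S:
f = 2Ω sin φ = 2 × 7.29×10⁻⁵ × sin 78° = 1.43×10⁻⁴ s⁻¹
Pressure gradient: |∂P/∂n| = 100 Pa / 566000 m = 1.77×10⁻⁴ Pa/m
Geostrophic balance (pressure-gradient force = Coriolis force):
V_g = (1/(fρ)) |∂P/∂n| = 1.77×10⁻⁴ / (1.43×10⁻⁴ × 0.705) = 1.76 m/s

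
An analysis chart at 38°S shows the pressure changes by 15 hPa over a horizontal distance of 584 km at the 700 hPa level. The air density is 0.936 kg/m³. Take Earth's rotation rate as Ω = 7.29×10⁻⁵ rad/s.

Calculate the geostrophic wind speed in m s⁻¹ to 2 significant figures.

Coriolis parameter at 38°S:
f = 2Ω sin φ = 2 × 7.29×10⁻⁵ × sin 38° = 8.98×10⁻⁵ s⁻¹
Pressure gradient: |∂P/∂n| = 1500 Pa / 584000 m = 2.57×10⁻³ Pa/m
Geostrophic balance (pressure-gradient force = Coriolis force):
V_g = (1/(fρ)) |∂P/∂n| = 2.57×10⁻³ / (8.98×10⁻⁵ × 0.936) = 30.6 m/s

31 m s⁻¹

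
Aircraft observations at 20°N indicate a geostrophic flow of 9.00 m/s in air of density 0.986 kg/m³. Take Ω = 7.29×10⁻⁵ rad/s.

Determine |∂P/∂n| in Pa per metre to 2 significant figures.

Coriolis parameter at 20°N:
f = 2Ω sin φ = 2 × 7.29×10⁻⁵ × sin 20° = 4.99×10⁻⁵ s⁻¹
Geostrophic balance rearranged: |∂P/∂n| = f ρ V_g
|∂P/∂n| = 4.99×10⁻⁵ × 0.986 × 9.00 = 4.43×10⁻⁴ Pa/m

4.4×10⁻⁴ Pa/m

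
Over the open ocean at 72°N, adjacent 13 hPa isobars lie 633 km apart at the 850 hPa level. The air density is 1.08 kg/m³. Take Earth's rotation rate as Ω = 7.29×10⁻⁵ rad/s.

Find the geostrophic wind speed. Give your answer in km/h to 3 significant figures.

Coriolis parameter at 72°N:
f = 2Ω sin φ = 2 × 7.29×10⁻⁵ × sin 72° = 1.39×10⁻⁴ s⁻¹
Pressure gradient: |∂P/∂n| = 1300 Pa / 633000 m = 2.05×10⁻³ Pa/m
Geostrophic balance (pressure-gradient force = Coriolis force):
V_g = (1/(fρ)) |∂P/∂n| = 2.05×10⁻³ / (1.39×10⁻⁴ × 1.08) = 13.7 m/s
Converting: 13.7 m/s × 3.6 = 49.4 km/h

49.4 km/h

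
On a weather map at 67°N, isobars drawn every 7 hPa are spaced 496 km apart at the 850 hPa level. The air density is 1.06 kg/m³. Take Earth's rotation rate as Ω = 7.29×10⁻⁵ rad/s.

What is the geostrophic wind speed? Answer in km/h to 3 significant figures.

35.7 km/h

Coriolis parameter at 67°N:
f = 2Ω sin φ = 2 × 7.29×10⁻⁵ × sin 67° = 1.34×10⁻⁴ s⁻¹
Pressure gradient: |∂P/∂n| = 700 Pa / 496000 m = 1.41×10⁻³ Pa/m
Geostrophic balance (pressure-gradient force = Coriolis force):
V_g = (1/(fρ)) |∂P/∂n| = 1.41×10⁻³ / (1.34×10⁻⁴ × 1.06) = 9.92 m/s
Converting: 9.92 m/s × 3.6 = 35.7 km/h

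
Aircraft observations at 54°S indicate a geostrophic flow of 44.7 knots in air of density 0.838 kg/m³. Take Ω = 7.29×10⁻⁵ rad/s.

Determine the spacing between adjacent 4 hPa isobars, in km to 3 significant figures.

Coriolis parameter at 54°S:
f = 2Ω sin φ = 2 × 7.29×10⁻⁵ × sin 54° = 1.18×10⁻⁴ s⁻¹
Wind speed in SI: 44.7 knots = 23.0 m/s
Geostrophic balance rearranged: |∂P/∂n| = f ρ V_g
|∂P/∂n| = 1.18×10⁻⁴ × 0.838 × 23.0 = 2.27×10⁻³ Pa/m
Isobar spacing: Δn = ΔP/|∂P/∂n| = 400 Pa / 2.27×10⁻³ Pa/m = 175977 m ≈ 176 km

176 km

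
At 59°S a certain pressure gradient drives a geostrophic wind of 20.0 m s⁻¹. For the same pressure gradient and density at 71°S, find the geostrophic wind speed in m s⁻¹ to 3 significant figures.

18.1 m s⁻¹

With the same pressure gradient and density, V_g ∝ 1/f ∝ 1/sin φ.
V₂ = V₁ · sin φ₁ / sin φ₂ = 20.0 × sin 59° / sin 71°
V₂ = 20.0 × 0.8572/0.9455 = 18.1 m s⁻¹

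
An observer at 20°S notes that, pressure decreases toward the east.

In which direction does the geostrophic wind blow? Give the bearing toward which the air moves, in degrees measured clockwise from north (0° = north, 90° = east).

The pressure-gradient force points toward the east (bearing 090°).
Geostrophic balance: in the Southern Hemisphere the Coriolis force deflects motion to the left, so the geostrophic wind blows 90° to the left of the pressure-gradient force (low pressure on the right).
Rotating 090° by 90° counterclockwise gives 000° — the wind blows toward the north.

000°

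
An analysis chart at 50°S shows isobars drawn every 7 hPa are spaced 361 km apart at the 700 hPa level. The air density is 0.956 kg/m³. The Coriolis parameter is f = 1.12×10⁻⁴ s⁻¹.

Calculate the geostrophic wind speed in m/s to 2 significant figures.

Pressure gradient: |∂P/∂n| = 700 Pa / 361000 m = 1.94×10⁻³ Pa/m
Geostrophic balance (pressure-gradient force = Coriolis force):
V_g = (1/(fρ)) |∂P/∂n| = 1.94×10⁻³ / (1.12×10⁻⁴ × 0.956) = 18.1 m/s

18 m/s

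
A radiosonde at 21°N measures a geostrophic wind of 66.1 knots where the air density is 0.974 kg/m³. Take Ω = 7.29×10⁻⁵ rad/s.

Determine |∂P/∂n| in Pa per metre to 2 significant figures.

Coriolis parameter at 21°N:
f = 2Ω sin φ = 2 × 7.29×10⁻⁵ × sin 21° = 5.23×10⁻⁵ s⁻¹
Wind speed in SI: 66.1 knots = 34.0 m/s
Geostrophic balance rearranged: |∂P/∂n| = f ρ V_g
|∂P/∂n| = 5.23×10⁻⁵ × 0.974 × 34.0 = 1.73×10⁻³ Pa/m

1.7×10⁻³ Pa/m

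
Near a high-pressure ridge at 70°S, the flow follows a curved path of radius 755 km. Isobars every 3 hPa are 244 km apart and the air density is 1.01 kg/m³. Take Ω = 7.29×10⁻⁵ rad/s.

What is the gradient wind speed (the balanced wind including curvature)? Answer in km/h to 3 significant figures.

Coriolis parameter at 70°S:
f = 2Ω sin φ = 2 × 7.29×10⁻⁵ × sin 70° = 1.37×10⁻⁴ s⁻¹
Pressure gradient: |∂P/∂n| = 300 Pa / 244000 m = 1.23×10⁻³ Pa/m
Geostrophic speed: V_g = |∂P/∂n|/(fρ) = 1.23×10⁻³/(1.37×10⁻⁴ × 1.01) = 8.89 m/s
Around a high, pressure-gradient force acts outward with centrifugal, so Coriolis balances both:
fV = (1/ρ)|∂P/∂n| + V²/R  →  V² − fR·V + fR·V_g = 0
With fR = 1.37×10⁻⁴ × 755×10³ m = 103 m/s:
V = [fR − √((fR)² − 4 fR V_g)]/2 = [103 − √(103² − 4×103×8.89)]/2 = 9.82 m/s
Supergeostrophic (V > V_g = 8.89 m/s), as expected around a high.
Converting: 9.82 m/s × 3.6 = 35.3 km/h

35.3 km/h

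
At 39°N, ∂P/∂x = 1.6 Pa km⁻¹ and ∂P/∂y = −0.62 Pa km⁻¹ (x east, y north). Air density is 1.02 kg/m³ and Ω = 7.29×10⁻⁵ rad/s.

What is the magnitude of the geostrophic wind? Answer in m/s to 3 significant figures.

Coriolis parameter at 39°N:
f = 2Ω sin φ = 2 × 7.29×10⁻⁵ × sin 39° = 9.18×10⁻⁵ s⁻¹
Component geostrophic relations (x east, y north):
u_g = −(1/(fρ)) ∂P/∂y,  v_g = (1/(fρ)) ∂P/∂x
u_g = −(−0.62×10⁻³)/(9.18×10⁻⁵ × 1.02) = 6.62 m/s;  v_g = (1.6×10⁻³)/(9.18×10⁻⁵ × 1.02) = 17.1 m/s
|V_g| = √(u_g² + v_g²) = 18.3 m/s

18.3 m/s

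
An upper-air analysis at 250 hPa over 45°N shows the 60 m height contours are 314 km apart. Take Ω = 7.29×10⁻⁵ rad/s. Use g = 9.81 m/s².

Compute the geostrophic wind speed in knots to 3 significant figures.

35.3 knots

Coriolis parameter at 45°N:
f = 2Ω sin φ = 2 × 7.29×10⁻⁵ × sin 45° = 1.03×10⁻⁴ s⁻¹
Height gradient: |∂Z/∂n| = 60 m / 314000 m = 1.91×10⁻⁴
On a pressure surface, geostrophic balance gives V_g = (g/f)|∂Z/∂n|:
V_g = 9.81 × 1.91×10⁻⁴ / 1.03×10⁻⁴ = 18.2 m/s
Converting: 18.2 m/s × 1.944 = 35.3 knots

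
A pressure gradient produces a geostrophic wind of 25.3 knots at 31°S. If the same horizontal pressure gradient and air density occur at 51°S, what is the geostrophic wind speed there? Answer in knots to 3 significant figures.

With the same pressure gradient and density, V_g ∝ 1/f ∝ 1/sin φ.
V₂ = V₁ · sin φ₁ / sin φ₂ = 25.3 × sin 31° / sin 51°
V₂ = 25.3 × 0.5150/0.7771 = 16.8 knots

16.8 knots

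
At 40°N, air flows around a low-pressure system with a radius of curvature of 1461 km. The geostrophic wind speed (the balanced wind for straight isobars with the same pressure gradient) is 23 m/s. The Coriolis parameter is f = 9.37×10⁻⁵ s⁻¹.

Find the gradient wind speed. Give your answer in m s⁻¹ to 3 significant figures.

20.1 m s⁻¹

Around a low, centrifugal force acts outward with Coriolis, so pressure-gradient force balances both:
(1/ρ)|∂P/∂n| = fV + V²/R  →  V² + fR·V − fR·V_g = 0
With fR = 9.37×10⁻⁵ × 1461×10³ m = 137 m/s:
V = [−fR + √((fR)² + 4 fR V_g)]/2 = [−137 + √(137² + 4×137×23)]/2 = 20.1 m/s
Subgeostrophic (V < V_g = 23 m/s), as expected around a low.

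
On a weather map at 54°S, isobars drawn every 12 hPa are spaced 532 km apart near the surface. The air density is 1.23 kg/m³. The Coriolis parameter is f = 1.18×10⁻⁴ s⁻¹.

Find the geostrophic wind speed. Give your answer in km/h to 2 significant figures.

56 km/h

Pressure gradient: |∂P/∂n| = 1200 Pa / 532000 m = 2.26×10⁻³ Pa/m
Geostrophic balance (pressure-gradient force = Coriolis force):
V_g = (1/(fρ)) |∂P/∂n| = 2.26×10⁻³ / (1.18×10⁻⁴ × 1.23) = 15.5 m/s
Converting: 15.5 m/s × 3.6 = 56 km/h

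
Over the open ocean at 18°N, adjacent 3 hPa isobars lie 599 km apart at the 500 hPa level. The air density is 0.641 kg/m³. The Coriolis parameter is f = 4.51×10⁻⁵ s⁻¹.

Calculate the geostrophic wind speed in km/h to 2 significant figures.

62 km/h

Pressure gradient: |∂P/∂n| = 300 Pa / 599000 m = 5.01×10⁻⁴ Pa/m
Geostrophic balance (pressure-gradient force = Coriolis force):
V_g = (1/(fρ)) |∂P/∂n| = 5.01×10⁻⁴ / (4.51×10⁻⁵ × 0.641) = 17.3 m/s
Converting: 17.3 m/s × 3.6 = 62 km/h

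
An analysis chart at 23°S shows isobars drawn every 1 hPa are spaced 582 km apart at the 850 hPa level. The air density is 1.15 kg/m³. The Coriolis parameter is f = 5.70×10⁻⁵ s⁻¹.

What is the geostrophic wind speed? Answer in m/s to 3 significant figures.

2.62 m/s

Pressure gradient: |∂P/∂n| = 100 Pa / 582000 m = 1.72×10⁻⁴ Pa/m
Geostrophic balance (pressure-gradient force = Coriolis force):
V_g = (1/(fρ)) |∂P/∂n| = 1.72×10⁻⁴ / (5.70×10⁻⁵ × 1.15) = 2.62 m/s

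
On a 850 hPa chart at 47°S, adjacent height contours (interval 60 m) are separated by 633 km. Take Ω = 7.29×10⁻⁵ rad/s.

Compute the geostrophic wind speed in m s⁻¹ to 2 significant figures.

Coriolis parameter at 47°S:
f = 2Ω sin φ = 2 × 7.29×10⁻⁵ × sin 47° = 1.07×10⁻⁴ s⁻¹
Height gradient: |∂Z/∂n| = 60 m / 633000 m = 9.48×10⁻⁵
On a pressure surface, geostrophic balance gives V_g = (g/f)|∂Z/∂n|:
V_g = 9.81 × 9.48×10⁻⁵ / 1.07×10⁻⁴ = 8.72 m/s

8.7 m s⁻¹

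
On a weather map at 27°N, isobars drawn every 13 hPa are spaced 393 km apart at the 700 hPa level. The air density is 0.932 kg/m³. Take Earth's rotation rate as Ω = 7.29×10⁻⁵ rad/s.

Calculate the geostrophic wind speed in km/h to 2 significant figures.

190 km/h

Coriolis parameter at 27°N:
f = 2Ω sin φ = 2 × 7.29×10⁻⁵ × sin 27° = 6.62×10⁻⁵ s⁻¹
Pressure gradient: |∂P/∂n| = 1300 Pa / 393000 m = 3.31×10⁻³ Pa/m
Geostrophic balance (pressure-gradient force = Coriolis force):
V_g = (1/(fρ)) |∂P/∂n| = 3.31×10⁻³ / (6.62×10⁻⁵ × 0.932) = 53.6 m/s
Converting: 53.6 m/s × 3.6 = 190 km/h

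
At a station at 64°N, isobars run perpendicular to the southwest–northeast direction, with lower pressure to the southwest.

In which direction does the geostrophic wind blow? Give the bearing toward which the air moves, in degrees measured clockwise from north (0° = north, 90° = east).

The pressure-gradient force points toward the southwest (bearing 225°).
Geostrophic balance: in the Northern Hemisphere the Coriolis force deflects motion to the right, so the geostrophic wind blows 90° to the right of the pressure-gradient force (low pressure on the left).
Rotating 225° by 90° clockwise gives 315° — the wind blows toward the northwest.

315°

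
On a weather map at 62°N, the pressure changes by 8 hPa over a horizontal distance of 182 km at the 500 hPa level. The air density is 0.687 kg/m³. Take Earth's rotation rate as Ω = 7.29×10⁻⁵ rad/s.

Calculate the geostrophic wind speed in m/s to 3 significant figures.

49.7 m/s

Coriolis parameter at 62°N:
f = 2Ω sin φ = 2 × 7.29×10⁻⁵ × sin 62° = 1.29×10⁻⁴ s⁻¹
Pressure gradient: |∂P/∂n| = 800 Pa / 182000 m = 4.40×10⁻³ Pa/m
Geostrophic balance (pressure-gradient force = Coriolis force):
V_g = (1/(fρ)) |∂P/∂n| = 4.40×10⁻³ / (1.29×10⁻⁴ × 0.687) = 49.7 m/s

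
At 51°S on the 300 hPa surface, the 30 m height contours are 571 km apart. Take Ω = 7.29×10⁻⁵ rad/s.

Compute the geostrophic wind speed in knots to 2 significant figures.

Coriolis parameter at 51°S:
f = 2Ω sin φ = 2 × 7.29×10⁻⁵ × sin 51° = 1.13×10⁻⁴ s⁻¹
Height gradient: |∂Z/∂n| = 30 m / 571000 m = 5.25×10⁻⁵
On a pressure surface, geostrophic balance gives V_g = (g/f)|∂Z/∂n|:
V_g = 9.81 × 5.25×10⁻⁵ / 1.13×10⁻⁴ = 4.55 m/s
Converting: 4.55 m/s × 1.944 = 8.8 knots

8.8 knots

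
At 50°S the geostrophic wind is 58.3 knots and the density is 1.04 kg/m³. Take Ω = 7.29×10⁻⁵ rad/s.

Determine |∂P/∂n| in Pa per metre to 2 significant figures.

3.5×10⁻³ Pa/m

Coriolis parameter at 50°S:
f = 2Ω sin φ = 2 × 7.29×10⁻⁵ × sin 50° = 1.12×10⁻⁴ s⁻¹
Wind speed in SI: 58.3 knots = 30.0 m/s
Geostrophic balance rearranged: |∂P/∂n| = f ρ V_g
|∂P/∂n| = 1.12×10⁻⁴ × 1.04 × 30.0 = 3.48×10⁻³ Pa/m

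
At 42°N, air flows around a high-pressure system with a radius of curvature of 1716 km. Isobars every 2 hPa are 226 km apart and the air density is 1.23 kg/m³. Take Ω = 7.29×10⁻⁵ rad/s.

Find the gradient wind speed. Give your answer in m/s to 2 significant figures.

Coriolis parameter at 42°N:
f = 2Ω sin φ = 2 × 7.29×10⁻⁵ × sin 42° = 9.76×10⁻⁵ s⁻¹
Pressure gradient: |∂P/∂n| = 200 Pa / 226000 m = 8.85×10⁻⁴ Pa/m
Geostrophic speed: V_g = |∂P/∂n|/(fρ) = 8.85×10⁻⁴/(9.76×10⁻⁵ × 1.23) = 7.37 m/s
Around a high, pressure-gradient force acts outward with centrifugal, so Coriolis balances both:
fV = (1/ρ)|∂P/∂n| + V²/R  →  V² − fR·V + fR·V_g = 0
With fR = 9.76×10⁻⁵ × 1716×10³ m = 167 m/s:
V = [fR − √((fR)² − 4 fR V_g)]/2 = [167 − √(167² − 4×167×7.37)]/2 = 7.73 m/s
Supergeostrophic (V > V_g = 7.37 m/s), as expected around a high.

7.7 m/s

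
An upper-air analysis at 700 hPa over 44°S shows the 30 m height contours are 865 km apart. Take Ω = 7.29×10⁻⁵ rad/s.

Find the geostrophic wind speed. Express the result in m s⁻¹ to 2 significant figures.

Coriolis parameter at 44°S:
f = 2Ω sin φ = 2 × 7.29×10⁻⁵ × sin 44° = 1.01×10⁻⁴ s⁻¹
Height gradient: |∂Z/∂n| = 30 m / 865000 m = 3.47×10⁻⁵
On a pressure surface, geostrophic balance gives V_g = (g/f)|∂Z/∂n|:
V_g = 9.81 × 3.47×10⁻⁵ / 1.01×10⁻⁴ = 3.36 m/s

3.4 m s⁻¹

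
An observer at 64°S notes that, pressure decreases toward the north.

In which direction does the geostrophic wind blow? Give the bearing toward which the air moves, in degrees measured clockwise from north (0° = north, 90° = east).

The pressure-gradient force points toward the north (bearing 000°).
Geostrophic balance: in the Southern Hemisphere the Coriolis force deflects motion to the left, so the geostrophic wind blows 90° to the left of the pressure-gradient force (low pressure on the right).
Rotating 000° by 90° counterclockwise gives 270° — the wind blows toward the west.

270°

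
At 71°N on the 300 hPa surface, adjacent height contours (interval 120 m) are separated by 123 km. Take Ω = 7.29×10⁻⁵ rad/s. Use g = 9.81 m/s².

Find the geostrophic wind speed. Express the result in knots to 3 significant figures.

Coriolis parameter at 71°N:
f = 2Ω sin φ = 2 × 7.29×10⁻⁵ × sin 71° = 1.38×10⁻⁴ s⁻¹
Height gradient: |∂Z/∂n| = 120 m / 123000 m = 9.76×10⁻⁴
On a pressure surface, geostrophic balance gives V_g = (g/f)|∂Z/∂n|:
V_g = 9.81 × 9.76×10⁻⁴ / 1.38×10⁻⁴ = 69.4 m/s
Converting: 69.4 m/s × 1.944 = 135 knots

135 knots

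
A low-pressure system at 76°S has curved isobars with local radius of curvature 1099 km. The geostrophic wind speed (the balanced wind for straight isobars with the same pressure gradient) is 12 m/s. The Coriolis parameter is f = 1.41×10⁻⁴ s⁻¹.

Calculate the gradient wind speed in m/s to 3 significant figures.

11.2 m/s

Around a low, centrifugal force acts outward with Coriolis, so pressure-gradient force balances both:
(1/ρ)|∂P/∂n| = fV + V²/R  →  V² + fR·V − fR·V_g = 0
With fR = 1.41×10⁻⁴ × 1099×10³ m = 155 m/s:
V = [−fR + √((fR)² + 4 fR V_g)]/2 = [−155 + √(155² + 4×155×12)]/2 = 11.2 m/s
Subgeostrophic (V < V_g = 12 m/s), as expected around a low.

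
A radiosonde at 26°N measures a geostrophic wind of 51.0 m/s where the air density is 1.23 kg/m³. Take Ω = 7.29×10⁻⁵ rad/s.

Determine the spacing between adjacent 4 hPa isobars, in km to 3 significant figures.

Coriolis parameter at 26°N:
f = 2Ω sin φ = 2 × 7.29×10⁻⁵ × sin 26° = 6.39×10⁻⁵ s⁻¹
Geostrophic balance rearranged: |∂P/∂n| = f ρ V_g
|∂P/∂n| = 6.39×10⁻⁵ × 1.23 × 51.0 = 4.01×10⁻³ Pa/m
Isobar spacing: Δn = ΔP/|∂P/∂n| = 400 Pa / 4.01×10⁻³ Pa/m = 99767 m ≈ 99.8 km

99.8 km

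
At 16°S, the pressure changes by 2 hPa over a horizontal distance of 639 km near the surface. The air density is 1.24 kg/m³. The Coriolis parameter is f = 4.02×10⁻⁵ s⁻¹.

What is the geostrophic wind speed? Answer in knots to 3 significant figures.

Pressure gradient: |∂P/∂n| = 200 Pa / 639000 m = 3.13×10⁻⁴ Pa/m
Geostrophic balance (pressure-gradient force = Coriolis force):
V_g = (1/(fρ)) |∂P/∂n| = 3.13×10⁻⁴ / (4.02×10⁻⁵ × 1.24) = 6.28 m/s
Converting: 6.28 m/s × 1.944 = 12.2 knots

12.2 knots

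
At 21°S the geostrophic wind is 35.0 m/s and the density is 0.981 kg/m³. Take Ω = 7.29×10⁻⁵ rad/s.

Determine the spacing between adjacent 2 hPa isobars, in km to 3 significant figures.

Coriolis parameter at 21°S:
f = 2Ω sin φ = 2 × 7.29×10⁻⁵ × sin 21° = 5.23×10⁻⁵ s⁻¹
Geostrophic balance rearranged: |∂P/∂n| = f ρ V_g
|∂P/∂n| = 5.23×10⁻⁵ × 0.981 × 35.0 = 1.79×10⁻³ Pa/m
Isobar spacing: Δn = ΔP/|∂P/∂n| = 200 Pa / 1.79×10⁻³ Pa/m = 111482 m ≈ 111 km

111 km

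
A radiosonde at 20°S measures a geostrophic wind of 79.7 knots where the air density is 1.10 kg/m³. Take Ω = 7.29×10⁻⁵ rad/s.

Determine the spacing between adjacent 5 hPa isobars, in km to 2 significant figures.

220 km

Coriolis parameter at 20°S:
f = 2Ω sin φ = 2 × 7.29×10⁻⁵ × sin 20° = 4.99×10⁻⁵ s⁻¹
Wind speed in SI: 79.7 knots = 41.0 m/s
Geostrophic balance rearranged: |∂P/∂n| = f ρ V_g
|∂P/∂n| = 4.99×10⁻⁵ × 1.10 × 41.0 = 2.25×10⁻³ Pa/m
Isobar spacing: Δn = ΔP/|∂P/∂n| = 500 Pa / 2.25×10⁻³ Pa/m = 222316 m ≈ 220 km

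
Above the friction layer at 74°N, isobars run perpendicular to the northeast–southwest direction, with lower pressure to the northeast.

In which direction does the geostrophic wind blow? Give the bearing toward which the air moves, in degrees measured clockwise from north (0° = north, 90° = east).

The pressure-gradient force points toward the northeast (bearing 045°).
Geostrophic balance: in the Northern Hemisphere the Coriolis force deflects motion to the right, so the geostrophic wind blows 90° to the right of the pressure-gradient force (low pressure on the left).
Rotating 045° by 90° clockwise gives 135° — the wind blows toward the southeast.

135°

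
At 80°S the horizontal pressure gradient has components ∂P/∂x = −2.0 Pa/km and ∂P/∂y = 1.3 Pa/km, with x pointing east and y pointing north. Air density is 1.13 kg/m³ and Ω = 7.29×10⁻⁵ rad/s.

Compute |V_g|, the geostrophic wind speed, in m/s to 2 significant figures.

15 m/s

Coriolis parameter at 80°S:
f = 2Ω sin φ = 2 × 7.29×10⁻⁵ × sin 80° = 1.44×10⁻⁴ s⁻¹
In the Southern Hemisphere f is negative: f = −1.44×10⁻⁴ s⁻¹.
Component geostrophic relations (x east, y north):
u_g = −(1/(fρ)) ∂P/∂y,  v_g = (1/(fρ)) ∂P/∂x
u_g = −(1.3×10⁻³)/(−1.44×10⁻⁴ × 1.13) = 8.01 m/s;  v_g = (−2.0×10⁻³)/(−1.44×10⁻⁴ × 1.13) = 12.3 m/s
|V_g| = √(u_g² + v_g²) = 14.7 m/s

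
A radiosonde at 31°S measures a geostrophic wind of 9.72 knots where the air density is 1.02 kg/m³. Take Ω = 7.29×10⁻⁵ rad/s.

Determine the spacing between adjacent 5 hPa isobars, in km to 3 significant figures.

Coriolis parameter at 31°S:
f = 2Ω sin φ = 2 × 7.29×10⁻⁵ × sin 31° = 7.51×10⁻⁵ s⁻¹
Wind speed in SI: 9.72 knots = 5.00 m/s
Geostrophic balance rearranged: |∂P/∂n| = f ρ V_g
|∂P/∂n| = 7.51×10⁻⁵ × 1.02 × 5.00 = 3.83×10⁻⁴ Pa/m
Isobar spacing: Δn = ΔP/|∂P/∂n| = 500 Pa / 3.83×10⁻⁴ Pa/m = 1305475 m ≈ 1310 km

1310 km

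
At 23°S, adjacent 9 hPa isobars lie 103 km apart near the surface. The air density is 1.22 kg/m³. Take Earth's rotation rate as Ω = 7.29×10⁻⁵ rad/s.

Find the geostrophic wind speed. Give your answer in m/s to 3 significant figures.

126 m/s

Coriolis parameter at 23°S:
f = 2Ω sin φ = 2 × 7.29×10⁻⁵ × sin 23° = 5.70×10⁻⁵ s⁻¹
Pressure gradient: |∂P/∂n| = 900 Pa / 103000 m = 8.74×10⁻³ Pa/m
Geostrophic balance (pressure-gradient force = Coriolis force):
V_g = (1/(fρ)) |∂P/∂n| = 8.74×10⁻³ / (5.70×10⁻⁵ × 1.22) = 126 m/s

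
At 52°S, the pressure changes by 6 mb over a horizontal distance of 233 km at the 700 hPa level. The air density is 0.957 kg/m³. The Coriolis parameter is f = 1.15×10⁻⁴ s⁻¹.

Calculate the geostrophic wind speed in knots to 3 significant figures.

Pressure gradient: |∂P/∂n| = 600 Pa / 233000 m = 2.58×10⁻³ Pa/m
Geostrophic balance (pressure-gradient force = Coriolis force):
V_g = (1/(fρ)) |∂P/∂n| = 2.58×10⁻³ / (1.15×10⁻⁴ × 0.957) = 23.4 m/s
Converting: 23.4 m/s × 1.944 = 45.5 knots

45.5 knots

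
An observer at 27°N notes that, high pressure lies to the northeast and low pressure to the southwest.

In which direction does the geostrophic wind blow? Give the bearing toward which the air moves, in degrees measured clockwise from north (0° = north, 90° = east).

The pressure-gradient force points toward the southwest (bearing 225°).
Geostrophic balance: in the Northern Hemisphere the Coriolis force deflects motion to the right, so the geostrophic wind blows 90° to the right of the pressure-gradient force (low pressure on the left).
Rotating 225° by 90° clockwise gives 315° — the wind blows toward the northwest.

315°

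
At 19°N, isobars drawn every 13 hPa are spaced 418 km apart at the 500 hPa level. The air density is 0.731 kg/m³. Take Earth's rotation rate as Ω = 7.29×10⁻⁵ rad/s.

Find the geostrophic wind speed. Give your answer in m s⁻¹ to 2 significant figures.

Coriolis parameter at 19°N:
f = 2Ω sin φ = 2 × 7.29×10⁻⁵ × sin 19° = 4.75×10⁻⁵ s⁻¹
Pressure gradient: |∂P/∂n| = 1300 Pa / 418000 m = 3.11×10⁻³ Pa/m
Geostrophic balance (pressure-gradient force = Coriolis force):
V_g = (1/(fρ)) |∂P/∂n| = 3.11×10⁻³ / (4.75×10⁻⁵ × 0.731) = 89.6 m/s

90 m s⁻¹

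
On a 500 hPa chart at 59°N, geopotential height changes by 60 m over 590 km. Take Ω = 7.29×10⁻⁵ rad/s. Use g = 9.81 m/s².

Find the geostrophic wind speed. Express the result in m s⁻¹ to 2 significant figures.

8.0 m s⁻¹

Coriolis parameter at 59°N:
f = 2Ω sin φ = 2 × 7.29×10⁻⁵ × sin 59° = 1.25×10⁻⁴ s⁻¹
Height gradient: |∂Z/∂n| = 60 m / 590000 m = 1.02×10⁻⁴
On a pressure surface, geostrophic balance gives V_g = (g/f)|∂Z/∂n|:
V_g = 9.81 × 1.02×10⁻⁴ / 1.25×10⁻⁴ = 7.98 m/s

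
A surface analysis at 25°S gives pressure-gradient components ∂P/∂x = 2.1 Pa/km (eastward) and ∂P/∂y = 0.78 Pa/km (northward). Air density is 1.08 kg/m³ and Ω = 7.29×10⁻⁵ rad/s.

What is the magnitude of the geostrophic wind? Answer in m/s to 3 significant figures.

33.7 m/s

Coriolis parameter at 25°S:
f = 2Ω sin φ = 2 × 7.29×10⁻⁵ × sin 25° = 6.16×10⁻⁵ s⁻¹
In the Southern Hemisphere f is negative: f = −6.16×10⁻⁵ s⁻¹.
Component geostrophic relations (x east, y north):
u_g = −(1/(fρ)) ∂P/∂y,  v_g = (1/(fρ)) ∂P/∂x
u_g = −(0.78×10⁻³)/(−6.16×10⁻⁵ × 1.08) = 11.7 m/s;  v_g = (2.1×10⁻³)/(−6.16×10⁻⁵ × 1.08) = −31.6 m/s
|V_g| = √(u_g² + v_g²) = 33.7 m/s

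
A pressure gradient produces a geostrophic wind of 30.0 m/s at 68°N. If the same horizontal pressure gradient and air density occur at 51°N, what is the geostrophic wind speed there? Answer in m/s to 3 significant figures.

With the same pressure gradient and density, V_g ∝ 1/f ∝ 1/sin φ.
V₂ = V₁ · sin φ₁ / sin φ₂ = 30.0 × sin 68° / sin 51°
V₂ = 30.0 × 0.9272/0.7771 = 35.8 m/s

35.8 m/s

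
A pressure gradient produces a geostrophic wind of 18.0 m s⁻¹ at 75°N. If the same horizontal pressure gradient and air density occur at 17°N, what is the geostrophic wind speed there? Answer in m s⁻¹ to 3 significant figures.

59.5 m s⁻¹

With the same pressure gradient and density, V_g ∝ 1/f ∝ 1/sin φ.
V₂ = V₁ · sin φ₁ / sin φ₂ = 18.0 × sin 75° / sin 17°
V₂ = 18.0 × 0.9659/0.2924 = 59.5 m s⁻¹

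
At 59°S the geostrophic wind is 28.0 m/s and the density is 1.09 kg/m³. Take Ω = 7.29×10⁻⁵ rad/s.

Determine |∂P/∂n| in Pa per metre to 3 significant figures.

Coriolis parameter at 59°S:
f = 2Ω sin φ = 2 × 7.29×10⁻⁵ × sin 59° = 1.25×10⁻⁴ s⁻¹
Geostrophic balance rearranged: |∂P/∂n| = f ρ V_g
|∂P/∂n| = 1.25×10⁻⁴ × 1.09 × 28.0 = 3.81×10⁻³ Pa/m

3.81×10⁻³ Pa/m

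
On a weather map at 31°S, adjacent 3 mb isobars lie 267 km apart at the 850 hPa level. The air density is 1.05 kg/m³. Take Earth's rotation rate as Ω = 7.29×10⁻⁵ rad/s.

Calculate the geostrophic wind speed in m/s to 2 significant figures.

14 m/s

Coriolis parameter at 31°S:
f = 2Ω sin φ = 2 × 7.29×10⁻⁵ × sin 31° = 7.51×10⁻⁵ s⁻¹
Pressure gradient: |∂P/∂n| = 300 Pa / 267000 m = 1.12×10⁻³ Pa/m
Geostrophic balance (pressure-gradient force = Coriolis force):
V_g = (1/(fρ)) |∂P/∂n| = 1.12×10⁻³ / (7.51×10⁻⁵ × 1.05) = 14.3 m/s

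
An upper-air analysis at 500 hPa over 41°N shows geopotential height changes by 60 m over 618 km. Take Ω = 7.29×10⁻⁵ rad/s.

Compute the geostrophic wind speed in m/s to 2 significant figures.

10.0 m/s

Coriolis parameter at 41°N:
f = 2Ω sin φ = 2 × 7.29×10⁻⁵ × sin 41° = 9.57×10⁻⁵ s⁻¹
Height gradient: |∂Z/∂n| = 60 m / 618000 m = 9.71×10⁻⁵
On a pressure surface, geostrophic balance gives V_g = (g/f)|∂Z/∂n|:
V_g = 9.81 × 9.71×10⁻⁵ / 9.57×10⁻⁵ = 9.96 m/s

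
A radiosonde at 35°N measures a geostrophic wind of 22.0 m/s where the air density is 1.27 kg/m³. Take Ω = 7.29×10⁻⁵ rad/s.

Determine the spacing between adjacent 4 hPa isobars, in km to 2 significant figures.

Coriolis parameter at 35°N:
f = 2Ω sin φ = 2 × 7.29×10⁻⁵ × sin 35° = 8.36×10⁻⁵ s⁻¹
Geostrophic balance rearranged: |∂P/∂n| = f ρ V_g
|∂P/∂n| = 8.36×10⁻⁵ × 1.27 × 22.0 = 2.34×10⁻³ Pa/m
Isobar spacing: Δn = ΔP/|∂P/∂n| = 400 Pa / 2.34×10⁻³ Pa/m = 171193 m ≈ 170 km

170 km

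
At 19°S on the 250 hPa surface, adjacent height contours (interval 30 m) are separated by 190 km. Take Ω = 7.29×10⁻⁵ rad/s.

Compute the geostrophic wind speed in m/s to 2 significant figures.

Coriolis parameter at 19°S:
f = 2Ω sin φ = 2 × 7.29×10⁻⁵ × sin 19° = 4.75×10⁻⁵ s⁻¹
Height gradient: |∂Z/∂n| = 30 m / 190000 m = 1.58×10⁻⁴
On a pressure surface, geostrophic balance gives V_g = (g/f)|∂Z/∂n|:
V_g = 9.81 × 1.58×10⁻⁴ / 4.75×10⁻⁵ = 32.6 m/s

33 m/s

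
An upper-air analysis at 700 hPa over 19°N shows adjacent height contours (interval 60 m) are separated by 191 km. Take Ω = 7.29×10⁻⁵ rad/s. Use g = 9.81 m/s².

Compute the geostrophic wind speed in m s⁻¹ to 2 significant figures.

65 m s⁻¹

Coriolis parameter at 19°N:
f = 2Ω sin φ = 2 × 7.29×10⁻⁵ × sin 19° = 4.75×10⁻⁵ s⁻¹
Height gradient: |∂Z/∂n| = 60 m / 191000 m = 3.14×10⁻⁴
On a pressure surface, geostrophic balance gives V_g = (g/f)|∂Z/∂n|:
V_g = 9.81 × 3.14×10⁻⁴ / 4.75×10⁻⁵ = 64.9 m/s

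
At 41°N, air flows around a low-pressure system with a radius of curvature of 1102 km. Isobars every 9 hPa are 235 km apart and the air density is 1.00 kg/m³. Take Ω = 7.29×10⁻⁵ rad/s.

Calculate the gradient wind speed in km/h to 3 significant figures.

Coriolis parameter at 41°N:
f = 2Ω sin φ = 2 × 7.29×10⁻⁵ × sin 41° = 9.57×10⁻⁵ s⁻¹
Pressure gradient: |∂P/∂n| = 900 Pa / 235000 m = 3.83×10⁻³ Pa/m
Geostrophic speed: V_g = |∂P/∂n|/(fρ) = 3.83×10⁻³/(9.57×10⁻⁵ × 1.00) = 40.0 m/s
Around a low, centrifugal force acts outward with Coriolis, so pressure-gradient force balances both:
(1/ρ)|∂P/∂n| = fV + V²/R  →  V² + fR·V − fR·V_g = 0
With fR = 9.57×10⁻⁵ × 1102×10³ m = 105 m/s:
V = [−fR + √((fR)² + 4 fR V_g)]/2 = [−105 + √(105² + 4×105×40)]/2 = 31 m/s
Subgeostrophic (V < V_g = 40 m/s), as expected around a low.
Converting: 31 m/s × 3.6 = 111 km/h

111 km/h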